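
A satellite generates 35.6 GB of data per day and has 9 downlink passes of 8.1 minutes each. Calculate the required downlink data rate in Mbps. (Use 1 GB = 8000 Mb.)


total contact time = 9 * 8.1 * 60 = 4374.0000 s
data = 35.6 GB = 284800.0000 Mb
rate = 284800.0000 / 4374.0000 = 65.1120 Mbps

65.1120 Mbps


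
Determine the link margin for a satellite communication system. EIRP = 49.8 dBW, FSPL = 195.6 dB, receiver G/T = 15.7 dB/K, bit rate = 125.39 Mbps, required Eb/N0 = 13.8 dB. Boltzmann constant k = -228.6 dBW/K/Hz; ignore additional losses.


C/N0 = EIRP - FSPL + G/T - k = 49.8 - 195.6 + 15.7 - (-228.6)
C/N0 = 98.5000 dB-Hz
R_b = 125.39 Mbps = 1.2539e+08 bps -> 10*log10(R_b) = 80.9826 dB-Hz
Eb/N0 = C/N0 - 10*log10(R_b) = 98.5000 - 80.9826 = 17.5174 dB
Margin = Eb/N0 - Eb/N0_req = 17.5174 - 13.8 = 3.7174 dB (link closes)

3.7174 dB


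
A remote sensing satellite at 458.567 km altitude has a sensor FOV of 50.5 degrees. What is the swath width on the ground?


FOV = 50.5 deg = 0.8813913 rad
swath = 2 * alt * tan(FOV/2) = 2 * 458.567 * tan(0.4406956)
swath = 2 * 458.567 * 0.4716306
swath = 432.5485 km

432.5485 km


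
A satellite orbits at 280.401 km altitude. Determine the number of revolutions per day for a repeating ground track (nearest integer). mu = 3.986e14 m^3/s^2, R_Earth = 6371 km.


r = 6.651401e+06 m
T = 2*pi*sqrt(r^3/mu) = 5398.5971 s = 89.9766 min
revs/day = 1440 / 89.9766 = 16.0042
Rounded: 16 revolutions per day

16 revolutions per day


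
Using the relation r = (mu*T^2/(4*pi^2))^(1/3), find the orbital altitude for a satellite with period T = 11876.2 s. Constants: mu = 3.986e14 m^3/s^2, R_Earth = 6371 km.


T = 11876.2 s
r = (mu*T^2/(4*pi^2))^(1/3) = (3.986e14 * 11876.2^2 / (4*pi^2))^(1/3)
r = 1.1250648e+07 m = 11250.6476 km
alt = r - R_E = 11250.6476 - 6371 = 4879.6476 km

4879.6476 km


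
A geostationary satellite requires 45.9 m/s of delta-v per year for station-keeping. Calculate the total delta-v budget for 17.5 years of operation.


dV = rate * years = 45.9 * 17.5
dV = 803.2500 m/s

803.2500 m/s


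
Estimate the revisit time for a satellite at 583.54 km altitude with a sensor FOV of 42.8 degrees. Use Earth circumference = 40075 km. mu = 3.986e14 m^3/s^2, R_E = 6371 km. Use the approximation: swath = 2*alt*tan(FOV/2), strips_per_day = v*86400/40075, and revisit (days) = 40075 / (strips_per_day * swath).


swath = 2*583.54*tan(0.3735005) = 457.3737 km
v = sqrt(mu/r) = 7570.6722 m/s = 7.5707 km/s
strips/day = v*86400/40075 = 7.5707*86400/40075 = 16.3220
coverage/day = strips * swath = 16.3220 * 457.3737 = 7465.2747 km
revisit = 40075 / 7465.2747 = 5.3682 days

5.3682 days


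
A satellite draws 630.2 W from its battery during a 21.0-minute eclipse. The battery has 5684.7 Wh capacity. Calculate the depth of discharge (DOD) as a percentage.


E_used = P * t / 60 = 630.2 * 21.0 / 60 = 220.5700 Wh
DOD = E_used / E_total * 100 = 220.5700 / 5684.7 * 100
DOD = 3.8801 %

3.8801 %


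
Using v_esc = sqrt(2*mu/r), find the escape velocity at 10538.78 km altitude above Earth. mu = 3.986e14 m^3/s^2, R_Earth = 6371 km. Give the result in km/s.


r = 6371.0 + 10538.78 = 16909.7800 km = 1.690978e+07 m
v_esc = sqrt(2*mu/r) = sqrt(2*3.986e14 / 1.690978e+07)
v_esc = 6866.1718 m/s = 6.8662 km/s

6.8662 km/s


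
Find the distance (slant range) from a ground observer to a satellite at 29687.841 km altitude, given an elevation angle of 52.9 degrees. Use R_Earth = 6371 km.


h = 29687.841 km, el = 52.9 deg
d = -R_E*sin(el) + sqrt((R_E*sin(el))^2 + 2*R_E*h + h^2)
d = -6371.0000*sin(0.9232792) + sqrt((6371.0000*0.7975839)^2 + 2*6371.0000*29687.841 + 29687.841^2)
d = 30772.0595 km

30772.0595 km


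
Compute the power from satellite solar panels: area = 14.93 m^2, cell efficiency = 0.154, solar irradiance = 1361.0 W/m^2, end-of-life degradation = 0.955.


P = area * eta * S * degradation
P = 14.93 * 0.154 * 1361.0 * 0.955
P = 2988.4227 W

2988.4227 W


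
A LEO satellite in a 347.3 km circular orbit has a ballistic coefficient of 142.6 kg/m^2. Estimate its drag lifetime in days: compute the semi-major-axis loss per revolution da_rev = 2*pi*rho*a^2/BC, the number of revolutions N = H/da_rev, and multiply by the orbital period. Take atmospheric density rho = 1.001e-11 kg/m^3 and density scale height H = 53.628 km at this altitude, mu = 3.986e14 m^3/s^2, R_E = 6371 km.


a = R_E + alt = 6718.3000 km = 6.7183e+06 m
da_rev = 2*pi*rho*a^2/BC = 2*pi*1.001e-11*(6.7183e+06)^2/142.6 = 19.907339 m per revolution
N = H/da_rev = 53628.0000 m / 19.907339 m = 2693.8809 revolutions
P = 2*pi*sqrt(a^3/mu) = 5480.2492 s
lifetime = N*P = 2693.8809 * 5480.2492 = 1.4763139e+07 s = 170.8697 days

170.8697 days


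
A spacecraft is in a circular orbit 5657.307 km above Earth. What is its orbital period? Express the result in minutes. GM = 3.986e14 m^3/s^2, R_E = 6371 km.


r = 12028.3070 km = 1.2028307e+07 m
T = 2*pi*sqrt(r^3/mu) = 2*pi*sqrt(1.7402575e+21 / 3.986e14)
T = 13128.5867 s = 218.8098 min

218.8098 minutes


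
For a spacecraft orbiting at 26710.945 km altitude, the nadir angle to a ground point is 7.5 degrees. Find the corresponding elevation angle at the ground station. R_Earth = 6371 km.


r = R_E + alt = 33081.9450 km
Law of sines in the satellite / Earth-center / ground-point triangle:
  sin(nadir)/R_E = sin(90 + el)/r  =>  cos(el) = (r/R_E)*sin(nadir)
cos(el) = (33081.9450 / 6371.0000) * sin(7.5 deg) = 0.6777681
el = arccos(0.6777681) = 47.3305 deg
(Earth-central angle = 90 - nadir - el = 35.1695 deg)

47.3305 degrees


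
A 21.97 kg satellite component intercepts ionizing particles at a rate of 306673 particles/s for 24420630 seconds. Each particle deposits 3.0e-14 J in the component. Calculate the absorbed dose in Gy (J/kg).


Total energy deposited = rate * time * E_per
  = 306673 * 24420630 * 3.0e-14 = 0.2246744 J
Dose = E_total / mass = 0.2246744 / 21.97
Dose = 0.01022642 Gy

0.0102 Gy


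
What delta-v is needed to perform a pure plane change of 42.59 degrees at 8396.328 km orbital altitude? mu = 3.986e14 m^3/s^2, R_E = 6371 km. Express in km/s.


r = 14767.3280 km = 1.4767328e+07 m
V = sqrt(mu/r) = 5195.3844 m/s
di = 42.59 deg = 0.7433357 rad
dV = 2*V*sin(di/2) = 2*5195.3844*sin(0.3716679)
dV = 3773.6147 m/s = 3.7736 km/s

3.7736 km/s


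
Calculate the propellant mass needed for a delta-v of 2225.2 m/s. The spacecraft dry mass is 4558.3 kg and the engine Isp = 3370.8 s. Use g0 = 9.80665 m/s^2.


ve = Isp * g0 = 3370.8 * 9.80665 = 33056.255820 m/s
mass ratio = exp(dv/ve) = exp(2225.2/33056.255820) = 1.06963295
m_prop = m_dry * (mr - 1) = 4558.3 * (1.06963295 - 1)
m_prop = 317.4079 kg

317.4079 kg


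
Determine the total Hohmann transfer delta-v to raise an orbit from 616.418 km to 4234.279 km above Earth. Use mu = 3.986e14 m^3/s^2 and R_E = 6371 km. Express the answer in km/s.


r1 = 6987.4180 km = 6.987418e+06 m
r2 = 10605.2790 km = 1.0605279e+07 m
dv1 = sqrt(mu/r1)*(sqrt(2*r2/(r1+r2)) - 1) = 740.3214 m/s
dv2 = sqrt(mu/r2)*(1 - sqrt(2*r1/(r1+r2))) = 666.6141 m/s
total dv = |dv1| + |dv2| = 740.3214 + 666.6141 = 1406.9356 m/s = 1.4069 km/s

1.4069 km/s


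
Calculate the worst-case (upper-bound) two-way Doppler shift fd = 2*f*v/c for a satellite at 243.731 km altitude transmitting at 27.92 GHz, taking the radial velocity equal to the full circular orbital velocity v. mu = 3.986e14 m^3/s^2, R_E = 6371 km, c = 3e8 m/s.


r = 6.614731e+06 m
v = sqrt(mu/r) = 7762.6955 m/s (worst-case radial velocity)
f = 27.92 GHz = 2.792e+10 Hz
fd = 2*f*v/c = 2*2.792e+10*7762.6955/3.0e+08
fd = 1.4448964e+06 Hz

1.4449e+06 Hz


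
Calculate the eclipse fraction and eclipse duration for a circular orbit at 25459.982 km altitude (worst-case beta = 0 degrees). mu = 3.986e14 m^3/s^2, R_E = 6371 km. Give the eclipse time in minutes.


r = 31830.9820 km
T = 941.9656 min
Eclipse fraction = arcsin(R_E/r)/pi = arcsin(6371.0000/31830.9820)/pi
= arcsin(0.2001509)/pi = 0.06414324
Eclipse duration = 0.06414324 * 941.9656 = 60.4207 min

60.4207 minutes


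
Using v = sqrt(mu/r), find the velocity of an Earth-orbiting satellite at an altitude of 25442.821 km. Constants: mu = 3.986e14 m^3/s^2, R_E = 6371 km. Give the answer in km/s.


r = R_E + alt = 6371.0 + 25442.821 = 31813.8210 km = 3.1813821e+07 m
v = sqrt(mu/r) = sqrt(3.986e14 / 3.1813821e+07) = 3539.6533 m/s = 3.5397 km/s

3.5397 km/s


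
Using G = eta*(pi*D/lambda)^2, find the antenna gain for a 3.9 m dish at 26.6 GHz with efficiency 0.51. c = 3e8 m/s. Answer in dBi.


lambda = c/f = 3e8 / 2.66e+10 = 0.0112782 m
G = eta*(pi*D/lambda)^2 = 0.51*(pi*3.9/0.0112782)^2
G = 601893.8410 (linear)
G = 10*log10(601893.8410) = 57.7952 dBi

57.7952 dBi


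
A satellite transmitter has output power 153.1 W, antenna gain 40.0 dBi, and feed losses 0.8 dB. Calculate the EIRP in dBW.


Pt = 153.1 W = 21.8498 dBW
EIRP = Pt_dBW + Gt - losses = 21.8498 + 40.0 - 0.8 = 61.0498 dBW

61.0498 dBW


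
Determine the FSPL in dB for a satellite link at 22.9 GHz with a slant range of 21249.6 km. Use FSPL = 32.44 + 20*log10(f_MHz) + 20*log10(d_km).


f = 22.9 GHz = 22900.0000 MHz
d = 21249.6 km
FSPL = 32.44 + 20*log10(22900.0000) + 20*log10(21249.6)
FSPL = 32.44 + 87.1967 + 86.5470
FSPL = 206.1837 dB

206.1837 dB


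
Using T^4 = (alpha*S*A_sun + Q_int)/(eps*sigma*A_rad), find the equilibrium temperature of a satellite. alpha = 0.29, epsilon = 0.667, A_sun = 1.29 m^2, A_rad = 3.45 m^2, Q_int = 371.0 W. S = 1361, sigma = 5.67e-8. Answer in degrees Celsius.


Numerator = alpha*S*A_sun + Q_int = 0.29*1361*1.29 + 371.0 = 880.1501 W
Denominator = eps*sigma*A_rad = 0.667*5.67e-8*3.45 = 1.3047521e-07 W/K^4
T^4 = 6.7457269e+09 K^4
T = 286.5875 K = 13.4375 C

13.4375 degrees Celsius


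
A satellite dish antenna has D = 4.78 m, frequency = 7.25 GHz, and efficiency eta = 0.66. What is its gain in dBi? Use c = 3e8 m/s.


lambda = c/f = 3e8 / 7.25e+09 = 0.04137931 m
G = eta*(pi*D/lambda)^2 = 0.66*(pi*4.78/0.04137931)^2
G = 86922.6539 (linear)
G = 10*log10(86922.6539) = 49.3913 dBi

49.3913 dBi


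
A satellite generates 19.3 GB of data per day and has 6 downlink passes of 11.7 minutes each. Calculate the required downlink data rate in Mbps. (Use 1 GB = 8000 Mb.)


total contact time = 6 * 11.7 * 60 = 4212.0000 s
data = 19.3 GB = 154400.0000 Mb
rate = 154400.0000 / 4212.0000 = 36.6572 Mbps

36.6572 Mbps


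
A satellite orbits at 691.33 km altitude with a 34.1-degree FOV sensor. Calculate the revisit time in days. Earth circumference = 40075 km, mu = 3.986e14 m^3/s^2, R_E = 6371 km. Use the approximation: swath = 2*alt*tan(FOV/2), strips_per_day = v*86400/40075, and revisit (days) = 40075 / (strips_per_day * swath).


swath = 2*691.33*tan(0.2975786) = 424.0413 km
v = sqrt(mu/r) = 7512.6757 m/s = 7.5127 km/s
strips/day = v*86400/40075 = 7.5127*86400/40075 = 16.1970
coverage/day = strips * swath = 16.1970 * 424.0413 = 6868.2015 km
revisit = 40075 / 6868.2015 = 5.8349 days

5.8349 days


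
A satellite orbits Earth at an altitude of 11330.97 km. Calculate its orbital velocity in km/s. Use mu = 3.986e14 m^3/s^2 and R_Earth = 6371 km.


r = R_E + alt = 6371.0 + 11330.97 = 17701.9700 km = 1.770197e+07 m
v = sqrt(mu/r) = sqrt(3.986e14 / 1.770197e+07) = 4745.2363 m/s = 4.7452 km/s

4.7452 km/s


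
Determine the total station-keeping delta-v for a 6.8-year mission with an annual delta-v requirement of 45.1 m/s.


dV = rate * years = 45.1 * 6.8
dV = 306.6800 m/s

306.6800 m/s


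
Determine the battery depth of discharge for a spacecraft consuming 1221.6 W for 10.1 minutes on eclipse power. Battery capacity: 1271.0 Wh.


E_used = P * t / 60 = 1221.6 * 10.1 / 60 = 205.6360 Wh
DOD = E_used / E_total * 100 = 205.6360 / 1271.0 * 100
DOD = 16.1791 %

16.1791 %


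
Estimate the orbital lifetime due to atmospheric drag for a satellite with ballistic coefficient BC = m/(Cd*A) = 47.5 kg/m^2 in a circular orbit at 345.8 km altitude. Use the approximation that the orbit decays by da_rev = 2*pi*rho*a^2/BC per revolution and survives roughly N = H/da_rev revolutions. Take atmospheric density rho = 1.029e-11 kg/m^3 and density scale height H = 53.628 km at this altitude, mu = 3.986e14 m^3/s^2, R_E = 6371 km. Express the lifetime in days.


a = R_E + alt = 6716.8000 km = 6.7168e+06 m
da_rev = 2*pi*rho*a^2/BC = 2*pi*1.029e-11*(6.7168e+06)^2/47.5 = 61.408214 m per revolution
N = H/da_rev = 53628.0000 m / 61.408214 m = 873.3034 revolutions
P = 2*pi*sqrt(a^3/mu) = 5478.4140 s
lifetime = N*P = 873.3034 * 5478.4140 = 4.7843174e+06 s = 55.3740 days

55.3740 days


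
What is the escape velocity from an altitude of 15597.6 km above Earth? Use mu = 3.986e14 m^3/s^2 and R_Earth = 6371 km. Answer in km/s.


r = 6371.0 + 15597.6 = 21968.6000 km = 2.19686e+07 m
v_esc = sqrt(2*mu/r) = sqrt(2*3.986e14 / 2.19686e+07)
v_esc = 6023.9652 m/s = 6.0240 km/s

6.0240 km/s


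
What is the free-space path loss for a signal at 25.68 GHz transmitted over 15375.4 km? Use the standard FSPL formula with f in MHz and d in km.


f = 25.68 GHz = 25680.0000 MHz
d = 15375.4 km
FSPL = 32.44 + 20*log10(25680.0000) + 20*log10(15375.4)
FSPL = 32.44 + 88.1919 + 83.7365
FSPL = 204.3684 dB

204.3684 dB


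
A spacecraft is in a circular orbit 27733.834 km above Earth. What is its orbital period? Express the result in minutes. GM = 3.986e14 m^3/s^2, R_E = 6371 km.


r = 34104.8340 km = 3.4104834e+07 m
T = 2*pi*sqrt(r^3/mu) = 2*pi*sqrt(3.9668686e+22 / 3.986e14)
T = 62680.8867 s = 1044.6814 min

1044.6814 minutes


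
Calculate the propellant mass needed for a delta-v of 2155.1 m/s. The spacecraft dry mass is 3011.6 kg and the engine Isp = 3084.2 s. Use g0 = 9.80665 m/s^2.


ve = Isp * g0 = 3084.2 * 9.80665 = 30245.669930 m/s
mass ratio = exp(dv/ve) = exp(2155.1/30245.669930) = 1.07385306
m_prop = m_dry * (mr - 1) = 3011.6 * (1.07385306 - 1)
m_prop = 222.4159 kg

222.4159 kg


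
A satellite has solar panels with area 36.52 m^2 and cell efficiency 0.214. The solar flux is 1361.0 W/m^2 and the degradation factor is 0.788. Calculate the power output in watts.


P = area * eta * S * degradation
P = 36.52 * 0.214 * 1361.0 * 0.788
P = 8381.6377 W

8381.6377 W


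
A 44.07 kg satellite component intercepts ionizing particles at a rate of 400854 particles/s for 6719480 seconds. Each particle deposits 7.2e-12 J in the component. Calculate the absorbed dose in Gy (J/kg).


Total energy deposited = rate * time * E_per
  = 400854 * 6719480 * 7.2e-12 = 19.3934 J
Dose = E_total / mass = 19.3934 / 44.07
Dose = 0.4400594 Gy

0.4401 Gy


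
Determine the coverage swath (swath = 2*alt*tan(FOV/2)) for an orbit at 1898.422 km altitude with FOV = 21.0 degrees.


FOV = 21.0 deg = 0.3665191 rad
swath = 2 * alt * tan(FOV/2) = 2 * 1898.422 * tan(0.1832596)
swath = 2 * 1898.422 * 0.185339
swath = 703.7034 km

703.7034 km


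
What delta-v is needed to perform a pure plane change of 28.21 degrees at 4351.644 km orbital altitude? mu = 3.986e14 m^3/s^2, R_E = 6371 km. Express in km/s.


r = 10722.6440 km = 1.0722644e+07 m
V = sqrt(mu/r) = 6097.0212 m/s
di = 28.21 deg = 0.4923574 rad
dV = 2*V*sin(di/2) = 2*6097.0212*sin(0.2461787)
dV = 2971.6838 m/s = 2.9717 km/s

2.9717 km/s


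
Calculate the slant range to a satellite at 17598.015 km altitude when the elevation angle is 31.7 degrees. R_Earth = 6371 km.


h = 17598.015 km, el = 31.7 deg
d = -R_E*sin(el) + sqrt((R_E*sin(el))^2 + 2*R_E*h + h^2)
d = -6371.0000*sin(0.5532694) + sqrt((6371.0000*0.5254717)^2 + 2*6371.0000*17598.015 + 17598.015^2)
d = 20000.2750 km

20000.2750 km


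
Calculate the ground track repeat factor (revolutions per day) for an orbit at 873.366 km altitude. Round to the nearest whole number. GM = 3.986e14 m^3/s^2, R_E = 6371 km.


r = 7.244366e+06 m
T = 2*pi*sqrt(r^3/mu) = 6136.3737 s = 102.2729 min
revs/day = 1440 / 102.2729 = 14.0800
Rounded: 14 revolutions per day

14 revolutions per day


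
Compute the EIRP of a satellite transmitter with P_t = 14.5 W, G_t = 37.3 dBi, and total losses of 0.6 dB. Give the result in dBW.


Pt = 14.5 W = 11.6137 dBW
EIRP = Pt_dBW + Gt - losses = 11.6137 + 37.3 - 0.6 = 48.3137 dBW

48.3137 dBW


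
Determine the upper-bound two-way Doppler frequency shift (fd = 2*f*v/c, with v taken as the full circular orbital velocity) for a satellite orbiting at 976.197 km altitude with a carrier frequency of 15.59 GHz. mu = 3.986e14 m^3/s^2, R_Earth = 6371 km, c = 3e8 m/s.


r = 7.347197e+06 m
v = sqrt(mu/r) = 7365.5945 m/s (worst-case radial velocity)
f = 15.59 GHz = 1.559e+10 Hz
fd = 2*f*v/c = 2*1.559e+10*7365.5945/3.0e+08
fd = 765530.7866 Hz

765530.7866 Hz


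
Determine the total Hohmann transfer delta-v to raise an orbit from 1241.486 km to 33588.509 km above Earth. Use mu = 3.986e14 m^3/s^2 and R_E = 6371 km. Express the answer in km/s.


r1 = 7612.4860 km = 7.612486e+06 m
r2 = 39959.5090 km = 3.9959509e+07 m
dv1 = sqrt(mu/r1)*(sqrt(2*r2/(r1+r2)) - 1) = 2142.8482 m/s
dv2 = sqrt(mu/r2)*(1 - sqrt(2*r1/(r1+r2))) = 1371.5987 m/s
total dv = |dv1| + |dv2| = 2142.8482 + 1371.5987 = 3514.4469 m/s = 3.5144 km/s

3.5144 km/s


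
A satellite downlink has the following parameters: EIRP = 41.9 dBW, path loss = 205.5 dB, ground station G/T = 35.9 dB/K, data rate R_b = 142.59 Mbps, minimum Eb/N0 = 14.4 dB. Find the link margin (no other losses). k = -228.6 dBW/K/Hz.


C/N0 = EIRP - FSPL + G/T - k = 41.9 - 205.5 + 35.9 - (-228.6)
C/N0 = 100.9000 dB-Hz
R_b = 142.59 Mbps = 1.4259e+08 bps -> 10*log10(R_b) = 81.5409 dB-Hz
Eb/N0 = C/N0 - 10*log10(R_b) = 100.9000 - 81.5409 = 19.3591 dB
Margin = Eb/N0 - Eb/N0_req = 19.3591 - 14.4 = 4.9591 dB (link closes)

4.9591 dB


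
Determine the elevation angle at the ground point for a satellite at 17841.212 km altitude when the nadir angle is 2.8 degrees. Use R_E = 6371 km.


r = R_E + alt = 24212.2120 km
Law of sines in the satellite / Earth-center / ground-point triangle:
  sin(nadir)/R_E = sin(90 + el)/r  =>  cos(el) = (r/R_E)*sin(nadir)
cos(el) = (24212.2120 / 6371.0000) * sin(2.8 deg) = 0.1856476
el = arccos(0.1856476) = 79.3011 deg
(Earth-central angle = 90 - nadir - el = 7.8989 deg)

79.3011 degrees


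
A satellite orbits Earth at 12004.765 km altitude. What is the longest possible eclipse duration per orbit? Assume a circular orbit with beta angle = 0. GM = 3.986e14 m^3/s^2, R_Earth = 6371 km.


r = 18375.7650 km
T = 413.1694 min
Eclipse fraction = arcsin(R_E/r)/pi = arcsin(6371.0000/18375.7650)/pi
= arcsin(0.3467067)/pi = 0.1127001
Eclipse duration = 0.1127001 * 413.1694 = 46.5642 min

46.5642 minutes


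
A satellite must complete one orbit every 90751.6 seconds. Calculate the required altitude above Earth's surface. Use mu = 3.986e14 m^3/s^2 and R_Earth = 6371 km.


T = 90751.6 s
r = (mu*T^2/(4*pi^2))^(1/3) = (3.986e14 * 90751.6^2 / (4*pi^2))^(1/3)
r = 4.3647769e+07 m = 43647.7686 km
alt = r - R_E = 43647.7686 - 6371 = 37276.7686 km

37276.7686 km


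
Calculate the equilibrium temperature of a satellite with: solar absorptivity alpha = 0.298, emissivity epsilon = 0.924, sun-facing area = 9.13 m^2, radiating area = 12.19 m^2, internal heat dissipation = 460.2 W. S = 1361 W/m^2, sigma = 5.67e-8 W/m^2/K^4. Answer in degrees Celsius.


Numerator = alpha*S*A_sun + Q_int = 0.298*1361*9.13 + 460.2 = 4163.1271 W
Denominator = eps*sigma*A_rad = 0.924*5.67e-8*12.19 = 6.3864385e-07 W/K^4
T^4 = 6.5186992e+09 K^4
T = 284.1451 K = 10.9951 C

10.9951 degrees Celsius


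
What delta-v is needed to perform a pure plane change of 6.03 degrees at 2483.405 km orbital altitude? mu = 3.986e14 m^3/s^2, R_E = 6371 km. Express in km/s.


r = 8854.4050 km = 8.854405e+06 m
V = sqrt(mu/r) = 6709.4814 m/s
di = 6.03 deg = 0.1052434 rad
dV = 2*V*sin(di/2) = 2*6709.4814*sin(0.05262168)
dV = 705.8025 m/s = 0.7058025 km/s

0.7058 km/s


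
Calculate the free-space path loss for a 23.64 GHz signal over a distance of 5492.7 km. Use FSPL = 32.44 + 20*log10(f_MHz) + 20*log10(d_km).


f = 23.64 GHz = 23640.0000 MHz
d = 5492.7 km
FSPL = 32.44 + 20*log10(23640.0000) + 20*log10(5492.7)
FSPL = 32.44 + 87.4729 + 74.7957
FSPL = 194.7087 dB

194.7087 dB


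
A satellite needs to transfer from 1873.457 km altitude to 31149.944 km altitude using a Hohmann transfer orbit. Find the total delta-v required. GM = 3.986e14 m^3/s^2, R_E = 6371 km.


r1 = 8244.4570 km = 8.244457e+06 m
r2 = 37520.9440 km = 3.7520944e+07 m
dv1 = sqrt(mu/r1)*(sqrt(2*r2/(r1+r2)) - 1) = 1950.4606 m/s
dv2 = sqrt(mu/r2)*(1 - sqrt(2*r1/(r1+r2))) = 1302.9490 m/s
total dv = |dv1| + |dv2| = 1950.4606 + 1302.9490 = 3253.4096 m/s = 3.2534 km/s

3.2534 km/s


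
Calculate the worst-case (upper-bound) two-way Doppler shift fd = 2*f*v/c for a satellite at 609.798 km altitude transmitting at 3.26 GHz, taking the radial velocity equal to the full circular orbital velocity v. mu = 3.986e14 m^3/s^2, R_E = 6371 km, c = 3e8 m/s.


r = 6.980798e+06 m
v = sqrt(mu/r) = 7556.4204 m/s (worst-case radial velocity)
f = 3.26 GHz = 3.26e+09 Hz
fd = 2*f*v/c = 2*3.26e+09*7556.4204/3.0e+08
fd = 164226.2033 Hz

164226.2033 Hz


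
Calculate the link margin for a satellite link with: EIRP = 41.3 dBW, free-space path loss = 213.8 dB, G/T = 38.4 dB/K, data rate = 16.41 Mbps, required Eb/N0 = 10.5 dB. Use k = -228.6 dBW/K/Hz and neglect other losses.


C/N0 = EIRP - FSPL + G/T - k = 41.3 - 213.8 + 38.4 - (-228.6)
C/N0 = 94.5000 dB-Hz
R_b = 16.41 Mbps = 1.641e+07 bps -> 10*log10(R_b) = 72.1511 dB-Hz
Eb/N0 = C/N0 - 10*log10(R_b) = 94.5000 - 72.1511 = 22.3489 dB
Margin = Eb/N0 - Eb/N0_req = 22.3489 - 10.5 = 11.8489 dB (link closes)

11.8489 dB


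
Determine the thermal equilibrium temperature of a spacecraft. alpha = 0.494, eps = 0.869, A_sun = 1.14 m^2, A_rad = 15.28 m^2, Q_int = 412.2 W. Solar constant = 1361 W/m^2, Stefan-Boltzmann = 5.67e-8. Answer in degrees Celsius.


Numerator = alpha*S*A_sun + Q_int = 0.494*1361*1.14 + 412.2 = 1178.6608 W
Denominator = eps*sigma*A_rad = 0.869*5.67e-8*15.28 = 7.5288074e-07 W/K^4
T^4 = 1.5655345e+09 K^4
T = 198.9141 K = -74.2359 C

-74.2359 degrees Celsius


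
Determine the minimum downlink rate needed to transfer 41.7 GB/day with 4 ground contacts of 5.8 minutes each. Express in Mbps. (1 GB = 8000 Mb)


total contact time = 4 * 5.8 * 60 = 1392.0000 s
data = 41.7 GB = 333600.0000 Mb
rate = 333600.0000 / 1392.0000 = 239.6552 Mbps

239.6552 Mbps


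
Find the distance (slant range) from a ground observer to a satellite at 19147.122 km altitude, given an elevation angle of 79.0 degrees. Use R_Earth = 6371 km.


h = 19147.122 km, el = 79.0 deg
d = -R_E*sin(el) + sqrt((R_E*sin(el))^2 + 2*R_E*h + h^2)
d = -6371.0000*sin(1.3788) + sqrt((6371.0000*0.9816272)^2 + 2*6371.0000*19147.122 + 19147.122^2)
d = 19235.2031 km

19235.2031 km


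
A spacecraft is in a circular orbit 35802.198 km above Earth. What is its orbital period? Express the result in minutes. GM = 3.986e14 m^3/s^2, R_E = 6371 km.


r = 42173.1980 km = 4.2173198e+07 m
T = 2*pi*sqrt(r^3/mu) = 2*pi*sqrt(7.5008349e+22 / 3.986e14)
T = 86191.8145 s = 1436.5302 min

1436.5302 minutes


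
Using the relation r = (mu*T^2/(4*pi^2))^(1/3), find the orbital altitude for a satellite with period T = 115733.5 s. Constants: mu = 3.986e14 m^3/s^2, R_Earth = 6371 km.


T = 115733.5 s
r = (mu*T^2/(4*pi^2))^(1/3) = (3.986e14 * 115733.5^2 / (4*pi^2))^(1/3)
r = 5.1329288e+07 m = 51329.2885 km
alt = r - R_E = 51329.2885 - 6371 = 44958.2885 km

44958.2885 km


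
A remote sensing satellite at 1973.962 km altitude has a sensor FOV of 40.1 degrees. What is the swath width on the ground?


FOV = 40.1 deg = 0.699877 rad
swath = 2 * alt * tan(FOV/2) = 2 * 1973.962 * tan(0.3499385)
swath = 2 * 1973.962 * 0.3649588
swath = 1440.8297 km

1440.8297 km


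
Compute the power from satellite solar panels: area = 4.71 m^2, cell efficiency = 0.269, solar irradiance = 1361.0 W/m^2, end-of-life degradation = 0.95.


P = area * eta * S * degradation
P = 4.71 * 0.269 * 1361.0 * 0.95
P = 1638.1547 W

1638.1547 W


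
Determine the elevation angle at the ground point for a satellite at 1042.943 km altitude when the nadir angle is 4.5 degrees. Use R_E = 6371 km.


r = R_E + alt = 7413.9430 km
Law of sines in the satellite / Earth-center / ground-point triangle:
  sin(nadir)/R_E = sin(90 + el)/r  =>  cos(el) = (r/R_E)*sin(nadir)
cos(el) = (7413.9430 / 6371.0000) * sin(4.5 deg) = 0.09130298
el = arccos(0.09130298) = 84.7614 deg
(Earth-central angle = 90 - nadir - el = 0.7385708 deg)

84.7614 degrees


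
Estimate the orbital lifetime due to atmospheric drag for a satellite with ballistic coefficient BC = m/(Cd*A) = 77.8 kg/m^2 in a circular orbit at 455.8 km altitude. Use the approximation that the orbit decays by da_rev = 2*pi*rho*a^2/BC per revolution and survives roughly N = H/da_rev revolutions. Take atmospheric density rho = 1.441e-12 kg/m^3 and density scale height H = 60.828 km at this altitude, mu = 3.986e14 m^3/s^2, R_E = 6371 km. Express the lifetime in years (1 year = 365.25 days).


a = R_E + alt = 6826.8000 km = 6.8268e+06 m
da_rev = 2*pi*rho*a^2/BC = 2*pi*1.441e-12*(6.8268e+06)^2/77.8 = 5.423737 m per revolution
N = H/da_rev = 60828.0000 m / 5.423737 m = 11215.1458 revolutions
P = 2*pi*sqrt(a^3/mu) = 5613.5422 s
lifetime = N*P = 11215.1458 * 5613.5422 = 6.2956694e+07 s = 728.6654 days
years = 728.6654 / 365.25 = 1.9950 years

1.9950 years


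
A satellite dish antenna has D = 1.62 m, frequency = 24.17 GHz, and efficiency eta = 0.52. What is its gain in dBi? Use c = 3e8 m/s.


lambda = c/f = 3e8 / 2.417e+10 = 0.01241208 m
G = eta*(pi*D/lambda)^2 = 0.52*(pi*1.62/0.01241208)^2
G = 87426.6645 (linear)
G = 10*log10(87426.6645) = 49.4164 dBi

49.4164 dBi


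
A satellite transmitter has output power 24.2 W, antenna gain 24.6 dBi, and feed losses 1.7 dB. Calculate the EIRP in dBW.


Pt = 24.2 W = 13.8382 dBW
EIRP = Pt_dBW + Gt - losses = 13.8382 + 24.6 - 1.7 = 36.7382 dBW

36.7382 dBW


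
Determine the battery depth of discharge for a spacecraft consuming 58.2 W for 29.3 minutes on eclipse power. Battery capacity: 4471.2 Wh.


E_used = P * t / 60 = 58.2 * 29.3 / 60 = 28.4210 Wh
DOD = E_used / E_total * 100 = 28.4210 / 4471.2 * 100
DOD = 0.6356459 %

0.6356 %


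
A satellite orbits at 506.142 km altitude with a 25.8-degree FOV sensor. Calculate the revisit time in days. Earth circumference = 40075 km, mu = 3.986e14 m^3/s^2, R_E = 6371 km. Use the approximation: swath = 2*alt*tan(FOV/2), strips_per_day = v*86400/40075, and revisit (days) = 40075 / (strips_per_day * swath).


swath = 2*506.142*tan(0.2251475) = 231.8440 km
v = sqrt(mu/r) = 7613.1546 m/s = 7.6132 km/s
strips/day = v*86400/40075 = 7.6132*86400/40075 = 16.4136
coverage/day = strips * swath = 16.4136 * 231.8440 = 3805.4034 km
revisit = 40075 / 3805.4034 = 10.5311 days

10.5311 days


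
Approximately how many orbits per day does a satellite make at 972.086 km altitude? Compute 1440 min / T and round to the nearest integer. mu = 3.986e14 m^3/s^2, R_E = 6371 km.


r = 7.343086e+06 m
T = 2*pi*sqrt(r^3/mu) = 6262.2319 s = 104.3705 min
revs/day = 1440 / 104.3705 = 13.7970
Rounded: 14 revolutions per day

14 revolutions per day


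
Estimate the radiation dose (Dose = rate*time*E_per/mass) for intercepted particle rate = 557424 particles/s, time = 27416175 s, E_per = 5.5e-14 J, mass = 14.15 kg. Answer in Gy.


Total energy deposited = rate * time * E_per
  = 557424 * 27416175 * 5.5e-14 = 0.8405339 J
Dose = E_total / mass = 0.8405339 / 14.15
Dose = 0.05940169 Gy

0.0594 Gy


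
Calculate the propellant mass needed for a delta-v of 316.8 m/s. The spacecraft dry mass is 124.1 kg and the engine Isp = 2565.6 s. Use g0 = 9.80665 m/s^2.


ve = Isp * g0 = 2565.6 * 9.80665 = 25159.941240 m/s
mass ratio = exp(dv/ve) = exp(316.8/25159.941240) = 1.01267105
m_prop = m_dry * (mr - 1) = 124.1 * (1.01267105 - 1)
m_prop = 1.5725 kg

1.5725 kg


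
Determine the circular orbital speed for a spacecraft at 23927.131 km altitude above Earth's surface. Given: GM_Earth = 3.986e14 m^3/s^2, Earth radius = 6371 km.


r = R_E + alt = 6371.0 + 23927.131 = 30298.1310 km = 3.0298131e+07 m
v = sqrt(mu/r) = sqrt(3.986e14 / 3.0298131e+07) = 3627.1100 m/s = 3.6271 km/s

3.6271 km/s


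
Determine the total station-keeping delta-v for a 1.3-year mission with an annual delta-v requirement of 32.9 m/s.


dV = rate * years = 32.9 * 1.3
dV = 42.7700 m/s

42.7700 m/s


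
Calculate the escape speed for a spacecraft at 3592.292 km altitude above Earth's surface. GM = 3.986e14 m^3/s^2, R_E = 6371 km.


r = 6371.0 + 3592.292 = 9963.2920 km = 9.963292e+06 m
v_esc = sqrt(2*mu/r) = sqrt(2*3.986e14 / 9.963292e+06)
v_esc = 8945.0385 m/s = 8.9450 km/s

8.9450 km/s


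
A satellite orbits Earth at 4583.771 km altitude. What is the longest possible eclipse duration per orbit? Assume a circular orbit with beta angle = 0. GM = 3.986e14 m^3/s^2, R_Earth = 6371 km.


r = 10954.7710 km
T = 190.1800 min
Eclipse fraction = arcsin(R_E/r)/pi = arcsin(6371.0000/10954.7710)/pi
= arcsin(0.5815731)/pi = 0.1975626
Eclipse duration = 0.1975626 * 190.1800 = 37.5725 min

37.5725 minutes


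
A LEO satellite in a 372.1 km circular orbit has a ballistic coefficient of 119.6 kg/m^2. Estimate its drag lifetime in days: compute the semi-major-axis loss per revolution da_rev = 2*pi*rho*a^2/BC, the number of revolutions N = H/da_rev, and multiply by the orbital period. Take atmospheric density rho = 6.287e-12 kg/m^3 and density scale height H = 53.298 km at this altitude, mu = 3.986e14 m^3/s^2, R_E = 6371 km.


a = R_E + alt = 6743.1000 km = 6.7431e+06 m
da_rev = 2*pi*rho*a^2/BC = 2*pi*6.287e-12*(6.7431e+06)^2/119.6 = 15.017974 m per revolution
N = H/da_rev = 53298.0000 m / 15.017974 m = 3548.9474 revolutions
P = 2*pi*sqrt(a^3/mu) = 5510.6220 s
lifetime = N*P = 3548.9474 * 5510.6220 = 1.9556908e+07 s = 226.3531 days

226.3531 days


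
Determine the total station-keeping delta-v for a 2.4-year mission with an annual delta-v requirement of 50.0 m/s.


dV = rate * years = 50.0 * 2.4
dV = 120.0000 m/s

120.0000 m/s


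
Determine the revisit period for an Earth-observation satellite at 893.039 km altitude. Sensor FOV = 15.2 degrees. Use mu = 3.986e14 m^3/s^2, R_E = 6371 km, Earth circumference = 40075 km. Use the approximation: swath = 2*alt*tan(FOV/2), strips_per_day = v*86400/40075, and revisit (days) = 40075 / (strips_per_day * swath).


swath = 2*893.039*tan(0.132645) = 238.3137 km
v = sqrt(mu/r) = 7407.6348 m/s = 7.4076 km/s
strips/day = v*86400/40075 = 7.4076*86400/40075 = 15.9705
coverage/day = strips * swath = 15.9705 * 238.3137 = 3805.9998 km
revisit = 40075 / 3805.9998 = 10.5294 days

10.5294 days


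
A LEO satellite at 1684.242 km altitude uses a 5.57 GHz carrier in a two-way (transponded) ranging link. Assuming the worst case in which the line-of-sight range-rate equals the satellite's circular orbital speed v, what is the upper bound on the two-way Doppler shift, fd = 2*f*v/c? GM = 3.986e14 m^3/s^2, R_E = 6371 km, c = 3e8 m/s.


r = 8.055242e+06 m
v = sqrt(mu/r) = 7034.4371 m/s (worst-case radial velocity)
f = 5.57 GHz = 5.57e+09 Hz
fd = 2*f*v/c = 2*5.57e+09*7034.4371/3.0e+08
fd = 261212.0979 Hz

261212.0979 Hz


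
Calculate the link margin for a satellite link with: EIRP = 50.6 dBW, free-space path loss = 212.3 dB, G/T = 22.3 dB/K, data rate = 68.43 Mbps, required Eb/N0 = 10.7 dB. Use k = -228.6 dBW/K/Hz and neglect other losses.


C/N0 = EIRP - FSPL + G/T - k = 50.6 - 212.3 + 22.3 - (-228.6)
C/N0 = 89.2000 dB-Hz
R_b = 68.43 Mbps = 6.843e+07 bps -> 10*log10(R_b) = 78.3525 dB-Hz
Eb/N0 = C/N0 - 10*log10(R_b) = 89.2000 - 78.3525 = 10.8475 dB
Margin = Eb/N0 - Eb/N0_req = 10.8475 - 10.7 = 0.1475346 dB (link closes)

0.1475 dB


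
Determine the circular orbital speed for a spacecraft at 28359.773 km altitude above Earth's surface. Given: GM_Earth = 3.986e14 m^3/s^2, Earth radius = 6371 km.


r = R_E + alt = 6371.0 + 28359.773 = 34730.7730 km = 3.4730773e+07 m
v = sqrt(mu/r) = sqrt(3.986e14 / 3.4730773e+07) = 3387.7505 m/s = 3.3878 km/s

3.3878 km/s


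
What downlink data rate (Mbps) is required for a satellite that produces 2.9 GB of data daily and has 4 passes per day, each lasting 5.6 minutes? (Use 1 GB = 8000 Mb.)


total contact time = 4 * 5.6 * 60 = 1344.0000 s
data = 2.9 GB = 23200.0000 Mb
rate = 23200.0000 / 1344.0000 = 17.2619 Mbps

17.2619 Mbps


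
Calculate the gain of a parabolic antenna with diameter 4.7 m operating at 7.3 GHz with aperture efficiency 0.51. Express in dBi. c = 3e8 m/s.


lambda = c/f = 3e8 / 7.3e+09 = 0.04109589 m
G = eta*(pi*D/lambda)^2 = 0.51*(pi*4.7/0.04109589)^2
G = 65836.8204 (linear)
G = 10*log10(65836.8204) = 48.1847 dBi

48.1847 dBi


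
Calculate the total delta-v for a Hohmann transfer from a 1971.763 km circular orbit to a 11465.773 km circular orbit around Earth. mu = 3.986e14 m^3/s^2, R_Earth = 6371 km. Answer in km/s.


r1 = 8342.7630 km = 8.342763e+06 m
r2 = 17836.7730 km = 1.7836773e+07 m
dv1 = sqrt(mu/r1)*(sqrt(2*r2/(r1+r2)) - 1) = 1156.5840 m/s
dv2 = sqrt(mu/r2)*(1 - sqrt(2*r1/(r1+r2))) = 953.2920 m/s
total dv = |dv1| + |dv2| = 1156.5840 + 953.2920 = 2109.8760 m/s = 2.1099 km/s

2.1099 km/s


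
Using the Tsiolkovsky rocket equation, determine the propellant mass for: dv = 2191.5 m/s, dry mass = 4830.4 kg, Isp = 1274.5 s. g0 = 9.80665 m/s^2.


ve = Isp * g0 = 1274.5 * 9.80665 = 12498.575425 m/s
mass ratio = exp(dv/ve) = exp(2191.5/12498.575425) = 1.19165129
m_prop = m_dry * (mr - 1) = 4830.4 * (1.19165129 - 1)
m_prop = 925.7524 kg

925.7524 kg


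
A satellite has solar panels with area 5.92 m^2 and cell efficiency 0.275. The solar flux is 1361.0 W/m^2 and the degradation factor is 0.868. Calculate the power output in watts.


P = area * eta * S * degradation
P = 5.92 * 0.275 * 1361.0 * 0.868
P = 1923.2345 W

1923.2345 W


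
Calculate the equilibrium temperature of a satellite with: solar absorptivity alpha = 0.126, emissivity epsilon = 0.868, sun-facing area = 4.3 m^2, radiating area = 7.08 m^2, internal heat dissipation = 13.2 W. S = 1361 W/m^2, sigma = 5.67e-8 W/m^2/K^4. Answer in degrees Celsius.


Numerator = alpha*S*A_sun + Q_int = 0.126*1361*4.3 + 13.2 = 750.5898 W
Denominator = eps*sigma*A_rad = 0.868*5.67e-8*7.08 = 3.4844645e-07 W/K^4
T^4 = 2.1541037e+09 K^4
T = 215.4352 K = -57.7148 C

-57.7148 degrees Celsius


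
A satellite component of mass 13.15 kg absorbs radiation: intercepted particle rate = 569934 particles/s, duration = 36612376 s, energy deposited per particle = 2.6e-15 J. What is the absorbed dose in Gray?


Total energy deposited = rate * time * E_per
  = 569934 * 36612376 * 2.6e-15 = 0.05425326 J
Dose = E_total / mass = 0.05425326 / 13.15
Dose = 0.004125723 Gy

0.0041 Gy


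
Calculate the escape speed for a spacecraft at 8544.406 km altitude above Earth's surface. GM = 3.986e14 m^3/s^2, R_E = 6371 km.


r = 6371.0 + 8544.406 = 14915.4060 km = 1.4915406e+07 m
v_esc = sqrt(2*mu/r) = sqrt(2*3.986e14 / 1.4915406e+07)
v_esc = 7310.8202 m/s = 7.3108 km/s

7.3108 km/s


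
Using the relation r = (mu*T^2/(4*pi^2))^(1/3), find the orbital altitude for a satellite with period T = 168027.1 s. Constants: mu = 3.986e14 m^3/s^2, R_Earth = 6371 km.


T = 168027.1 s
r = (mu*T^2/(4*pi^2))^(1/3) = (3.986e14 * 168027.1^2 / (4*pi^2))^(1/3)
r = 6.5813058e+07 m = 65813.0585 km
alt = r - R_E = 65813.0585 - 6371 = 59442.0585 km

59442.0585 km


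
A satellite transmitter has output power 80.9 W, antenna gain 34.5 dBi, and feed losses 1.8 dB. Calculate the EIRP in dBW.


Pt = 80.9 W = 19.0795 dBW
EIRP = Pt_dBW + Gt - losses = 19.0795 + 34.5 - 1.8 = 51.7795 dBW

51.7795 dBW


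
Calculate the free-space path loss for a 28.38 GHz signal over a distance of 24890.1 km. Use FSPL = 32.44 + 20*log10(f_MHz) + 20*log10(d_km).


f = 28.38 GHz = 28380.0000 MHz
d = 24890.1 km
FSPL = 32.44 + 20*log10(28380.0000) + 20*log10(24890.1)
FSPL = 32.44 + 89.0602 + 87.9205
FSPL = 209.4208 dB

209.4208 dB


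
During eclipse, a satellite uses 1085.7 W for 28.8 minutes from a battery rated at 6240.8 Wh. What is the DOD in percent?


E_used = P * t / 60 = 1085.7 * 28.8 / 60 = 521.1360 Wh
DOD = E_used / E_total * 100 = 521.1360 / 6240.8 * 100
DOD = 8.3505 %

8.3505 %


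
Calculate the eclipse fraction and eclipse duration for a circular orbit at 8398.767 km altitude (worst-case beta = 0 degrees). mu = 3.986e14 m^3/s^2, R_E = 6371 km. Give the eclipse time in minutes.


r = 14769.7670 km
T = 297.7285 min
Eclipse fraction = arcsin(R_E/r)/pi = arcsin(6371.0000/14769.7670)/pi
= arcsin(0.4313541)/pi = 0.141964
Eclipse duration = 0.141964 * 297.7285 = 42.2667 min

42.2667 minutes


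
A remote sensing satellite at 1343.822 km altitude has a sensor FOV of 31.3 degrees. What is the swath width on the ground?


FOV = 31.3 deg = 0.5462881 rad
swath = 2 * alt * tan(FOV/2) = 2 * 1343.822 * tan(0.273144)
swath = 2 * 1343.822 * 0.2801459
swath = 752.9326 km

752.9326 km


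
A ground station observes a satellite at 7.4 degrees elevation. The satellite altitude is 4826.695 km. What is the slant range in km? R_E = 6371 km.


h = 4826.695 km, el = 7.4 deg
d = -R_E*sin(el) + sqrt((R_E*sin(el))^2 + 2*R_E*h + h^2)
d = -6371.0000*sin(0.1291544) + sqrt((6371.0000*0.1287956)^2 + 2*6371.0000*4826.695 + 4826.695^2)
d = 8424.5525 km

8424.5525 km


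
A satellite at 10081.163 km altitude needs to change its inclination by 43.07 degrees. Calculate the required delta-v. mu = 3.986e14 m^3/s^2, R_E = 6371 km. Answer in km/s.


r = 16452.1630 km = 1.6452163e+07 m
V = sqrt(mu/r) = 4922.1761 m/s
di = 43.07 deg = 0.7517133 rad
dV = 2*V*sin(di/2) = 2*4922.1761*sin(0.3758567)
dV = 3613.5616 m/s = 3.6136 km/s

3.6136 km/s


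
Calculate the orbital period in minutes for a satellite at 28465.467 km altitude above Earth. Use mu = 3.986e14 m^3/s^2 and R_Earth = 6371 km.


r = 34836.4670 km = 3.4836467e+07 m
T = 2*pi*sqrt(r^3/mu) = 2*pi*sqrt(4.227682e+22 / 3.986e14)
T = 64708.6556 s = 1078.4776 min

1078.4776 minutes


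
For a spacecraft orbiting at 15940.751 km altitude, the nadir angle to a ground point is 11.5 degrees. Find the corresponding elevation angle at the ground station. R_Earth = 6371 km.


r = R_E + alt = 22311.7510 km
Law of sines in the satellite / Earth-center / ground-point triangle:
  sin(nadir)/R_E = sin(90 + el)/r  =>  cos(el) = (r/R_E)*sin(nadir)
cos(el) = (22311.7510 / 6371.0000) * sin(11.5 deg) = 0.6982024
el = arccos(0.6982024) = 45.7170 deg
(Earth-central angle = 90 - nadir - el = 32.7830 deg)

45.7170 degrees


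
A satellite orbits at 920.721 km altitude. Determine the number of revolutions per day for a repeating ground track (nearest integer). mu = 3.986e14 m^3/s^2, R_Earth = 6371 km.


r = 7.291721e+06 m
T = 2*pi*sqrt(r^3/mu) = 6196.6403 s = 103.2773 min
revs/day = 1440 / 103.2773 = 13.9430
Rounded: 14 revolutions per day

14 revolutions per day


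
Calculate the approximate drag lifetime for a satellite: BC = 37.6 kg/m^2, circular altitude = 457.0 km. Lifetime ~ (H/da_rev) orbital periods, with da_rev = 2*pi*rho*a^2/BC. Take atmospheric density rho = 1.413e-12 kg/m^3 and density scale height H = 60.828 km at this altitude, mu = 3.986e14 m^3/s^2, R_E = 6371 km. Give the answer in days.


a = R_E + alt = 6828.0000 km = 6.828e+06 m
da_rev = 2*pi*rho*a^2/BC = 2*pi*1.413e-12*(6.828e+06)^2/37.6 = 11.008324 m per revolution
N = H/da_rev = 60828.0000 m / 11.008324 m = 5525.6367 revolutions
P = 2*pi*sqrt(a^3/mu) = 5615.0224 s
lifetime = N*P = 5525.6367 * 5615.0224 = 3.1026574e+07 s = 359.1039 days

359.1039 days


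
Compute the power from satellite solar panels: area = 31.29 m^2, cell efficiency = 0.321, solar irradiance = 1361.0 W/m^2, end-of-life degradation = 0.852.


P = area * eta * S * degradation
P = 31.29 * 0.321 * 1361.0 * 0.852
P = 11646.8455 W

11646.8455 W


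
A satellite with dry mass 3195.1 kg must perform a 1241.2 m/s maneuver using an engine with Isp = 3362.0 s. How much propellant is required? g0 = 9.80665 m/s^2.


ve = Isp * g0 = 3362.0 * 9.80665 = 32969.957300 m/s
mass ratio = exp(dv/ve) = exp(1241.2/32969.957300) = 1.03836400
m_prop = m_dry * (mr - 1) = 3195.1 * (1.03836400 - 1)
m_prop = 122.5768 kg

122.5768 kg
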